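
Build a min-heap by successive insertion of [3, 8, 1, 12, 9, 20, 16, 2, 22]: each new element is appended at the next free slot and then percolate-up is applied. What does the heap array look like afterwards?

[1, 2, 3, 8, 9, 20, 16, 12, 22]

Insert 3:
  append 3 at index 0 → [3] (no swap needed)
Insert 8:
  append 8 at index 1 → [3, 8] (no swap needed)
Insert 1:
  append 1 at index 2 → [3, 8, 1]
  1 < parent 3 at index 0, swap → [1, 8, 3]
Insert 12:
  append 12 at index 3 → [1, 8, 3, 12] (no swap needed)
Insert 9:
  append 9 at index 4 → [1, 8, 3, 12, 9] (no swap needed)
Insert 20:
  append 20 at index 5 → [1, 8, 3, 12, 9, 20] (no swap needed)
Insert 16:
  append 16 at index 6 → [1, 8, 3, 12, 9, 20, 16] (no swap needed)
Insert 2:
  append 2 at index 7 → [1, 8, 3, 12, 9, 20, 16, 2]
  2 < parent 12 at index 3, swap → [1, 8, 3, 2, 9, 20, 16, 12]
  2 < parent 8 at index 1, swap → [1, 2, 3, 8, 9, 20, 16, 12]
Insert 22:
  append 22 at index 8 → [1, 2, 3, 8, 9, 20, 16, 12, 22] (no swap needed)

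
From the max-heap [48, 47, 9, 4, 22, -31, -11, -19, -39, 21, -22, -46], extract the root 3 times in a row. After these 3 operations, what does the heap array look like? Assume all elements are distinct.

[21, 4, 9, -19, -22, -31, -11, -46, -39]

extract-max #1 returns 48:
  remove root 48; move last element -46 to root → [-46, 47, 9, 4, 22, -31, -11, -19, -39, 21, -22]
  -46 vs larger child 47 at index 1, swap → [47, -46, 9, 4, 22, -31, -11, -19, -39, 21, -22]
  -46 vs larger child 22 at index 4, swap → [47, 22, 9, 4, -46, -31, -11, -19, -39, 21, -22]
  -46 vs larger child 21 at index 9, swap → [47, 22, 9, 4, 21, -31, -11, -19, -39, -46, -22]
extract-max #2 returns 47:
  remove root 47; move last element -22 to root → [-22, 22, 9, 4, 21, -31, -11, -19, -39, -46]
  -22 vs larger child 22 at index 1, swap → [22, -22, 9, 4, 21, -31, -11, -19, -39, -46]
  -22 vs larger child 21 at index 4, swap → [22, 21, 9, 4, -22, -31, -11, -19, -39, -46]
extract-max #3 returns 22:
  remove root 22; move last element -46 to root → [-46, 21, 9, 4, -22, -31, -11, -19, -39]
  -46 vs larger child 21 at index 1, swap → [21, -46, 9, 4, -22, -31, -11, -19, -39]
  -46 vs larger child 4 at index 3, swap → [21, 4, 9, -46, -22, -31, -11, -19, -39]
  -46 vs larger child -19 at index 7, swap → [21, 4, 9, -19, -22, -31, -11, -46, -39]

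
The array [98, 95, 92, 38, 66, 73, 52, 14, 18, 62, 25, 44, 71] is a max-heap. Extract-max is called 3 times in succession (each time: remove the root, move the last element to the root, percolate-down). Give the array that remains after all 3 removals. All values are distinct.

extract-max #1 returns 98:
  remove root 98; move last element 71 to root → [71, 95, 92, 38, 66, 73, 52, 14, 18, 62, 25, 44]
  71 vs larger child 95 at index 1, swap → [95, 71, 92, 38, 66, 73, 52, 14, 18, 62, 25, 44]
extract-max #2 returns 95:
  remove root 95; move last element 44 to root → [44, 71, 92, 38, 66, 73, 52, 14, 18, 62, 25]
  44 vs larger child 92 at index 2, swap → [92, 71, 44, 38, 66, 73, 52, 14, 18, 62, 25]
  44 vs larger child 73 at index 5, swap → [92, 71, 73, 38, 66, 44, 52, 14, 18, 62, 25]
extract-max #3 returns 92:
  remove root 92; move last element 25 to root → [25, 71, 73, 38, 66, 44, 52, 14, 18, 62]
  25 vs larger child 73 at index 2, swap → [73, 71, 25, 38, 66, 44, 52, 14, 18, 62]
  25 vs larger child 52 at index 6, swap → [73, 71, 52, 38, 66, 44, 25, 14, 18, 62]

[73, 71, 52, 38, 66, 44, 25, 14, 18, 62]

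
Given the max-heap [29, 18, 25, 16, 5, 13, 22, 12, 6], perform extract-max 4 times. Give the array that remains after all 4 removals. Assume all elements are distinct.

[16, 12, 13, 6, 5]

extract-max #1 returns 29:
  remove root 29; move last element 6 to root → [6, 18, 25, 16, 5, 13, 22, 12]
  6 vs larger child 25 at index 2, swap → [25, 18, 6, 16, 5, 13, 22, 12]
  6 vs larger child 22 at index 6, swap → [25, 18, 22, 16, 5, 13, 6, 12]
extract-max #2 returns 25:
  remove root 25; move last element 12 to root → [12, 18, 22, 16, 5, 13, 6]
  12 vs larger child 22 at index 2, swap → [22, 18, 12, 16, 5, 13, 6]
  12 vs larger child 13 at index 5, swap → [22, 18, 13, 16, 5, 12, 6]
extract-max #3 returns 22:
  remove root 22; move last element 6 to root → [6, 18, 13, 16, 5, 12]
  6 vs larger child 18 at index 1, swap → [18, 6, 13, 16, 5, 12]
  6 vs larger child 16 at index 3, swap → [18, 16, 13, 6, 5, 12]
extract-max #4 returns 18:
  remove root 18; move last element 12 to root → [12, 16, 13, 6, 5]
  12 vs larger child 16 at index 1, swap → [16, 12, 13, 6, 5]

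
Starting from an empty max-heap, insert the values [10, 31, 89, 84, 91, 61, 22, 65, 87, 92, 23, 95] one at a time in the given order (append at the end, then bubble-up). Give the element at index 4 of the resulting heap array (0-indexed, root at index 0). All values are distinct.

Insert 10:
  append 10 at index 0 → [10] (no swap needed)
Insert 31:
  append 31 at index 1 → [10, 31]
  31 > parent 10 at index 0, swap → [31, 10]
Insert 89:
  append 89 at index 2 → [31, 10, 89]
  89 > parent 31 at index 0, swap → [89, 10, 31]
Insert 84:
  append 84 at index 3 → [89, 10, 31, 84]
  84 > parent 10 at index 1, swap → [89, 84, 31, 10]
Insert 91:
  append 91 at index 4 → [89, 84, 31, 10, 91]
  91 > parent 84 at index 1, swap → [89, 91, 31, 10, 84]
  91 > parent 89 at index 0, swap → [91, 89, 31, 10, 84]
Insert 61:
  append 61 at index 5 → [91, 89, 31, 10, 84, 61]
  61 > parent 31 at index 2, swap → [91, 89, 61, 10, 84, 31]
Insert 22:
  append 22 at index 6 → [91, 89, 61, 10, 84, 31, 22] (no swap needed)
Insert 65:
  append 65 at index 7 → [91, 89, 61, 10, 84, 31, 22, 65]
  65 > parent 10 at index 3, swap → [91, 89, 61, 65, 84, 31, 22, 10]
Insert 87:
  append 87 at index 8 → [91, 89, 61, 65, 84, 31, 22, 10, 87]
  87 > parent 65 at index 3, swap → [91, 89, 61, 87, 84, 31, 22, 10, 65]
Insert 92:
  append 92 at index 9 → [91, 89, 61, 87, 84, 31, 22, 10, 65, 92]
  92 > parent 84 at index 4, swap → [91, 89, 61, 87, 92, 31, 22, 10, 65, 84]
  92 > parent 89 at index 1, swap → [91, 92, 61, 87, 89, 31, 22, 10, 65, 84]
  92 > parent 91 at index 0, swap → [92, 91, 61, 87, 89, 31, 22, 10, 65, 84]
Insert 23:
  append 23 at index 10 → [92, 91, 61, 87, 89, 31, 22, 10, 65, 84, 23] (no swap needed)
Insert 95:
  append 95 at index 11 → [92, 91, 61, 87, 89, 31, 22, 10, 65, 84, 23, 95]
  95 > parent 31 at index 5, swap → [92, 91, 61, 87, 89, 95, 22, 10, 65, 84, 23, 31]
  95 > parent 61 at index 2, swap → [92, 91, 95, 87, 89, 61, 22, 10, 65, 84, 23, 31]
  95 > parent 92 at index 0, swap → [95, 91, 92, 87, 89, 61, 22, 10, 65, 84, 23, 31]
resulting array: [95, 91, 92, 87, 89, 61, 22, 10, 65, 84, 23, 31]

89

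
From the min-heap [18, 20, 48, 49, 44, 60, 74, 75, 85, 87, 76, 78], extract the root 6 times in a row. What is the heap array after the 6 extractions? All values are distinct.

[74, 75, 85, 78, 76, 87]

extract-min #1 returns 18:
  remove root 18; move last element 78 to root → [78, 20, 48, 49, 44, 60, 74, 75, 85, 87, 76]
  78 vs smaller child 20 at index 1, swap → [20, 78, 48, 49, 44, 60, 74, 75, 85, 87, 76]
  78 vs smaller child 44 at index 4, swap → [20, 44, 48, 49, 78, 60, 74, 75, 85, 87, 76]
  78 vs smaller child 76 at index 10, swap → [20, 44, 48, 49, 76, 60, 74, 75, 85, 87, 78]
extract-min #2 returns 20:
  remove root 20; move last element 78 to root → [78, 44, 48, 49, 76, 60, 74, 75, 85, 87]
  78 vs smaller child 44 at index 1, swap → [44, 78, 48, 49, 76, 60, 74, 75, 85, 87]
  78 vs smaller child 49 at index 3, swap → [44, 49, 48, 78, 76, 60, 74, 75, 85, 87]
  78 vs smaller child 75 at index 7, swap → [44, 49, 48, 75, 76, 60, 74, 78, 85, 87]
extract-min #3 returns 44:
  remove root 44; move last element 87 to root → [87, 49, 48, 75, 76, 60, 74, 78, 85]
  87 vs smaller child 48 at index 2, swap → [48, 49, 87, 75, 76, 60, 74, 78, 85]
  87 vs smaller child 60 at index 5, swap → [48, 49, 60, 75, 76, 87, 74, 78, 85]
extract-min #4 returns 48:
  remove root 48; move last element 85 to root → [85, 49, 60, 75, 76, 87, 74, 78]
  85 vs smaller child 49 at index 1, swap → [49, 85, 60, 75, 76, 87, 74, 78]
  85 vs smaller child 75 at index 3, swap → [49, 75, 60, 85, 76, 87, 74, 78]
  85 vs only child 78 at index 7, swap → [49, 75, 60, 78, 76, 87, 74, 85]
extract-min #5 returns 49:
  remove root 49; move last element 85 to root → [85, 75, 60, 78, 76, 87, 74]
  85 vs smaller child 60 at index 2, swap → [60, 75, 85, 78, 76, 87, 74]
  85 vs smaller child 74 at index 6, swap → [60, 75, 74, 78, 76, 87, 85]
extract-min #6 returns 60:
  remove root 60; move last element 85 to root → [85, 75, 74, 78, 76, 87]
  85 vs smaller child 74 at index 2, swap → [74, 75, 85, 78, 76, 87]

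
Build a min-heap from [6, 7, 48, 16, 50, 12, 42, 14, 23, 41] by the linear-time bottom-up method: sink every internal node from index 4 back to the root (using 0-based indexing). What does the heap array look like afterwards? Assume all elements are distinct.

sift down from index 4:
  50 vs only child 41 at index 9, swap → [6, 7, 48, 16, 41, 12, 42, 14, 23, 50]
sift down from index 3:
  16 vs smaller child 14 at index 7, swap → [6, 7, 48, 14, 41, 12, 42, 16, 23, 50]
sift down from index 2:
  48 vs smaller child 12 at index 5, swap → [6, 7, 12, 14, 41, 48, 42, 16, 23, 50]
sift down from index 1: already satisfies heap property
sift down from index 0: already satisfies heap property

[6, 7, 12, 14, 41, 48, 42, 16, 23, 50]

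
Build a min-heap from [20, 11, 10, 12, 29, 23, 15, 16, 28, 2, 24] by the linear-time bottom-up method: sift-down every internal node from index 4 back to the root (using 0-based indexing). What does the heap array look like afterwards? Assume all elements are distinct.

sift down from index 4:
  29 vs smaller child 2 at index 9, swap → [20, 11, 10, 12, 2, 23, 15, 16, 28, 29, 24]
sift down from index 3: already satisfies heap property
sift down from index 2: already satisfies heap property
sift down from index 1:
  11 vs smaller child 2 at index 4, swap → [20, 2, 10, 12, 11, 23, 15, 16, 28, 29, 24]
sift down from index 0:
  20 vs smaller child 2 at index 1, swap → [2, 20, 10, 12, 11, 23, 15, 16, 28, 29, 24]
  20 vs smaller child 11 at index 4, swap → [2, 11, 10, 12, 20, 23, 15, 16, 28, 29, 24]

[2, 11, 10, 12, 20, 23, 15, 16, 28, 29, 24]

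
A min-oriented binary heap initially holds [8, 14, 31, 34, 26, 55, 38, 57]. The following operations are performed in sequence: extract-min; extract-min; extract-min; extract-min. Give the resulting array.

[34, 38, 55, 57]

extract-min → returns 8:
  remove root 8; move last element 57 to root → [57, 14, 31, 34, 26, 55, 38]
  57 vs smaller child 14 at index 1, swap → [14, 57, 31, 34, 26, 55, 38]
  57 vs smaller child 26 at index 4, swap → [14, 26, 31, 34, 57, 55, 38]
extract-min → returns 14:
  remove root 14; move last element 38 to root → [38, 26, 31, 34, 57, 55]
  38 vs smaller child 26 at index 1, swap → [26, 38, 31, 34, 57, 55]
  38 vs smaller child 34 at index 3, swap → [26, 34, 31, 38, 57, 55]
extract-min → returns 26:
  remove root 26; move last element 55 to root → [55, 34, 31, 38, 57]
  55 vs smaller child 31 at index 2, swap → [31, 34, 55, 38, 57]
extract-min → returns 31:
  remove root 31; move last element 57 to root → [57, 34, 55, 38]
  57 vs smaller child 34 at index 1, swap → [34, 57, 55, 38]
  57 vs only child 38 at index 3, swap → [34, 38, 55, 57]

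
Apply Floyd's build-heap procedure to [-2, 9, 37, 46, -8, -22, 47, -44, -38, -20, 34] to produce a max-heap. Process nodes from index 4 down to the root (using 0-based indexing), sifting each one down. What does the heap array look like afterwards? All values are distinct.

[47, 46, 37, 9, 34, -22, -2, -44, -38, -20, -8]

sift down from index 4:
  -8 vs larger child 34 at index 10, swap → [-2, 9, 37, 46, 34, -22, 47, -44, -38, -20, -8]
sift down from index 3: already satisfies heap property
sift down from index 2:
  37 vs larger child 47 at index 6, swap → [-2, 9, 47, 46, 34, -22, 37, -44, -38, -20, -8]
sift down from index 1:
  9 vs larger child 46 at index 3, swap → [-2, 46, 47, 9, 34, -22, 37, -44, -38, -20, -8]
sift down from index 0:
  -2 vs larger child 47 at index 2, swap → [47, 46, -2, 9, 34, -22, 37, -44, -38, -20, -8]
  -2 vs larger child 37 at index 6, swap → [47, 46, 37, 9, 34, -22, -2, -44, -38, -20, -8]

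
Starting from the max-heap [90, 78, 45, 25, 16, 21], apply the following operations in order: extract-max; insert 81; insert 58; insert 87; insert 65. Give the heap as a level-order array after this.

extract-max → returns 90:
  remove root 90; move last element 21 to root → [21, 78, 45, 25, 16]
  21 vs larger child 78 at index 1, swap → [78, 21, 45, 25, 16]
  21 vs larger child 25 at index 3, swap → [78, 25, 45, 21, 16]
insert 81:
  append 81 at index 5 → [78, 25, 45, 21, 16, 81]
  81 > parent 45 at index 2, swap → [78, 25, 81, 21, 16, 45]
  81 > parent 78 at index 0, swap → [81, 25, 78, 21, 16, 45]
insert 58:
  append 58 at index 6 → [81, 25, 78, 21, 16, 45, 58] (no swap needed)
insert 87:
  append 87 at index 7 → [81, 25, 78, 21, 16, 45, 58, 87]
  87 > parent 21 at index 3, swap → [81, 25, 78, 87, 16, 45, 58, 21]
  87 > parent 25 at index 1, swap → [81, 87, 78, 25, 16, 45, 58, 21]
  87 > parent 81 at index 0, swap → [87, 81, 78, 25, 16, 45, 58, 21]
insert 65:
  append 65 at index 8 → [87, 81, 78, 25, 16, 45, 58, 21, 65]
  65 > parent 25 at index 3, swap → [87, 81, 78, 65, 16, 45, 58, 21, 25]

[87, 81, 78, 65, 16, 45, 58, 21, 25]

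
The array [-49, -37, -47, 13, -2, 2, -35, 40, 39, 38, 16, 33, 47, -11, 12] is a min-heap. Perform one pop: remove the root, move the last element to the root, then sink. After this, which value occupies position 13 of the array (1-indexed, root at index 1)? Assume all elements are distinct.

47

remove root -49; move last element 12 to root → [12, -37, -47, 13, -2, 2, -35, 40, 39, 38, 16, 33, 47, -11]
12 vs smaller child -47 at index 3, swap → [-47, -37, 12, 13, -2, 2, -35, 40, 39, 38, 16, 33, 47, -11]
12 vs smaller child -35 at index 7, swap → [-47, -37, -35, 13, -2, 2, 12, 40, 39, 38, 16, 33, 47, -11]
12 vs only child -11 at index 14, swap → [-47, -37, -35, 13, -2, 2, -11, 40, 39, 38, 16, 33, 47, 12]
resulting array: [-47, -37, -35, 13, -2, 2, -11, 40, 39, 38, 16, 33, 47, 12]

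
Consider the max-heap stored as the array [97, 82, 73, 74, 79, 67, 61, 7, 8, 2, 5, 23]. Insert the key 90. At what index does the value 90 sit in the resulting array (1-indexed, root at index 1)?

3

append 90 at index 13 → [97, 82, 73, 74, 79, 67, 61, 7, 8, 2, 5, 23, 90]
90 > parent 67 at index 6, swap → [97, 82, 73, 74, 79, 90, 61, 7, 8, 2, 5, 23, 67]
90 > parent 73 at index 3, swap → [97, 82, 90, 74, 79, 73, 61, 7, 8, 2, 5, 23, 67]
resulting array: [97, 82, 90, 74, 79, 73, 61, 7, 8, 2, 5, 23, 67]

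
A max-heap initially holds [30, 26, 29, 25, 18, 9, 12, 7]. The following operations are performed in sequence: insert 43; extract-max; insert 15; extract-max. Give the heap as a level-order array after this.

insert 43:
  append 43 at index 8 → [30, 26, 29, 25, 18, 9, 12, 7, 43]
  43 > parent 25 at index 3, swap → [30, 26, 29, 43, 18, 9, 12, 7, 25]
  43 > parent 26 at index 1, swap → [30, 43, 29, 26, 18, 9, 12, 7, 25]
  43 > parent 30 at index 0, swap → [43, 30, 29, 26, 18, 9, 12, 7, 25]
extract-max → returns 43:
  remove root 43; move last element 25 to root → [25, 30, 29, 26, 18, 9, 12, 7]
  25 vs larger child 30 at index 1, swap → [30, 25, 29, 26, 18, 9, 12, 7]
  25 vs larger child 26 at index 3, swap → [30, 26, 29, 25, 18, 9, 12, 7]
insert 15:
  append 15 at index 8 → [30, 26, 29, 25, 18, 9, 12, 7, 15] (no swap needed)
extract-max → returns 30:
  remove root 30; move last element 15 to root → [15, 26, 29, 25, 18, 9, 12, 7]
  15 vs larger child 29 at index 2, swap → [29, 26, 15, 25, 18, 9, 12, 7]

[29, 26, 15, 25, 18, 9, 12, 7]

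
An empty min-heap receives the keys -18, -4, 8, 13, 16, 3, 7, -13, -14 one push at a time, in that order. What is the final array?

[-18, -14, 3, -13, 16, 8, 7, 13, -4]

Insert -18:
  append -18 at index 0 → [-18] (no swap needed)
Insert -4:
  append -4 at index 1 → [-18, -4] (no swap needed)
Insert 8:
  append 8 at index 2 → [-18, -4, 8] (no swap needed)
Insert 13:
  append 13 at index 3 → [-18, -4, 8, 13] (no swap needed)
Insert 16:
  append 16 at index 4 → [-18, -4, 8, 13, 16] (no swap needed)
Insert 3:
  append 3 at index 5 → [-18, -4, 8, 13, 16, 3]
  3 < parent 8 at index 2, swap → [-18, -4, 3, 13, 16, 8]
Insert 7:
  append 7 at index 6 → [-18, -4, 3, 13, 16, 8, 7] (no swap needed)
Insert -13:
  append -13 at index 7 → [-18, -4, 3, 13, 16, 8, 7, -13]
  -13 < parent 13 at index 3, swap → [-18, -4, 3, -13, 16, 8, 7, 13]
  -13 < parent -4 at index 1, swap → [-18, -13, 3, -4, 16, 8, 7, 13]
Insert -14:
  append -14 at index 8 → [-18, -13, 3, -4, 16, 8, 7, 13, -14]
  -14 < parent -4 at index 3, swap → [-18, -13, 3, -14, 16, 8, 7, 13, -4]
  -14 < parent -13 at index 1, swap → [-18, -14, 3, -13, 16, 8, 7, 13, -4]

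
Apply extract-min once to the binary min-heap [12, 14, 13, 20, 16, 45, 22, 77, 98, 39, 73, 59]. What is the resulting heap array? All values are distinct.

remove root 12; move last element 59 to root → [59, 14, 13, 20, 16, 45, 22, 77, 98, 39, 73]
59 vs smaller child 13 at index 2, swap → [13, 14, 59, 20, 16, 45, 22, 77, 98, 39, 73]
59 vs smaller child 22 at index 6, swap → [13, 14, 22, 20, 16, 45, 59, 77, 98, 39, 73]

[13, 14, 22, 20, 16, 45, 59, 77, 98, 39, 73]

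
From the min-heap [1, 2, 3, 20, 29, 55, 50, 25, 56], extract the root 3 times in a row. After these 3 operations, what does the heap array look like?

extract-min #1 returns 1:
  remove root 1; move last element 56 to root → [56, 2, 3, 20, 29, 55, 50, 25]
  56 vs smaller child 2 at index 1, swap → [2, 56, 3, 20, 29, 55, 50, 25]
  56 vs smaller child 20 at index 3, swap → [2, 20, 3, 56, 29, 55, 50, 25]
  56 vs only child 25 at index 7, swap → [2, 20, 3, 25, 29, 55, 50, 56]
extract-min #2 returns 2:
  remove root 2; move last element 56 to root → [56, 20, 3, 25, 29, 55, 50]
  56 vs smaller child 3 at index 2, swap → [3, 20, 56, 25, 29, 55, 50]
  56 vs smaller child 50 at index 6, swap → [3, 20, 50, 25, 29, 55, 56]
extract-min #3 returns 3:
  remove root 3; move last element 56 to root → [56, 20, 50, 25, 29, 55]
  56 vs smaller child 20 at index 1, swap → [20, 56, 50, 25, 29, 55]
  56 vs smaller child 25 at index 3, swap → [20, 25, 50, 56, 29, 55]

[20, 25, 50, 56, 29, 55]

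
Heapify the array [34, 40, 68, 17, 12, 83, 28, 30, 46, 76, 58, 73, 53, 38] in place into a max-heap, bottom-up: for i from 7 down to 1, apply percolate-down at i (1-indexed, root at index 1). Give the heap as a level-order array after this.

sift down from index 7:
  28 vs only child 38 at index 14, swap → [34, 40, 68, 17, 12, 83, 38, 30, 46, 76, 58, 73, 53, 28]
sift down from index 6: already satisfies heap property
sift down from index 5:
  12 vs larger child 76 at index 10, swap → [34, 40, 68, 17, 76, 83, 38, 30, 46, 12, 58, 73, 53, 28]
sift down from index 4:
  17 vs larger child 46 at index 9, swap → [34, 40, 68, 46, 76, 83, 38, 30, 17, 12, 58, 73, 53, 28]
sift down from index 3:
  68 vs larger child 83 at index 6, swap → [34, 40, 83, 46, 76, 68, 38, 30, 17, 12, 58, 73, 53, 28]
  68 vs larger child 73 at index 12, swap → [34, 40, 83, 46, 76, 73, 38, 30, 17, 12, 58, 68, 53, 28]
sift down from index 2:
  40 vs larger child 76 at index 5, swap → [34, 76, 83, 46, 40, 73, 38, 30, 17, 12, 58, 68, 53, 28]
  40 vs larger child 58 at index 11, swap → [34, 76, 83, 46, 58, 73, 38, 30, 17, 12, 40, 68, 53, 28]
sift down from index 1:
  34 vs larger child 83 at index 3, swap → [83, 76, 34, 46, 58, 73, 38, 30, 17, 12, 40, 68, 53, 28]
  34 vs larger child 73 at index 6, swap → [83, 76, 73, 46, 58, 34, 38, 30, 17, 12, 40, 68, 53, 28]
  34 vs larger child 68 at index 12, swap → [83, 76, 73, 46, 58, 68, 38, 30, 17, 12, 40, 34, 53, 28]

[83, 76, 73, 46, 58, 68, 38, 30, 17, 12, 40, 34, 53, 28]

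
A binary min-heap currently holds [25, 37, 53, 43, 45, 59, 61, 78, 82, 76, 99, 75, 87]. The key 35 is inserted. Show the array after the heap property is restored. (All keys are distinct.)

append 35 at index 13 → [25, 37, 53, 43, 45, 59, 61, 78, 82, 76, 99, 75, 87, 35]
35 < parent 61 at index 6, swap → [25, 37, 53, 43, 45, 59, 35, 78, 82, 76, 99, 75, 87, 61]
35 < parent 53 at index 2, swap → [25, 37, 35, 43, 45, 59, 53, 78, 82, 76, 99, 75, 87, 61]

[25, 37, 35, 43, 45, 59, 53, 78, 82, 76, 99, 75, 87, 61]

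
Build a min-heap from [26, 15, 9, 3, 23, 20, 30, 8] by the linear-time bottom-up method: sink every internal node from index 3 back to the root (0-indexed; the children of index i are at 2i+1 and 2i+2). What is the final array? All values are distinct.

[3, 8, 9, 15, 23, 20, 30, 26]

sift down from index 3: already satisfies heap property
sift down from index 2: already satisfies heap property
sift down from index 1:
  15 vs smaller child 3 at index 3, swap → [26, 3, 9, 15, 23, 20, 30, 8]
  15 vs only child 8 at index 7, swap → [26, 3, 9, 8, 23, 20, 30, 15]
sift down from index 0:
  26 vs smaller child 3 at index 1, swap → [3, 26, 9, 8, 23, 20, 30, 15]
  26 vs smaller child 8 at index 3, swap → [3, 8, 9, 26, 23, 20, 30, 15]
  26 vs only child 15 at index 7, swap → [3, 8, 9, 15, 23, 20, 30, 26]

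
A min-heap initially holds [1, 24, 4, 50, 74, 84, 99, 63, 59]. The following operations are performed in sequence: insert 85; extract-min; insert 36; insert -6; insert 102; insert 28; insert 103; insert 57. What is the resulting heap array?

[-6, 4, 28, 50, 24, 84, 57, 63, 59, 74, 36, 102, 85, 103, 99]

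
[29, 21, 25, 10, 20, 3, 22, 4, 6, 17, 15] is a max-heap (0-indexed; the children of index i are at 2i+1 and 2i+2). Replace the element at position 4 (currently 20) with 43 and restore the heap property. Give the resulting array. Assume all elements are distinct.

[43, 29, 25, 10, 21, 3, 22, 4, 6, 17, 15]

set index 4 from 20 to 43 → [29, 21, 25, 10, 43, 3, 22, 4, 6, 17, 15]
43 > parent 21 at index 1, swap → [29, 43, 25, 10, 21, 3, 22, 4, 6, 17, 15]
43 > parent 29 at index 0, swap → [43, 29, 25, 10, 21, 3, 22, 4, 6, 17, 15]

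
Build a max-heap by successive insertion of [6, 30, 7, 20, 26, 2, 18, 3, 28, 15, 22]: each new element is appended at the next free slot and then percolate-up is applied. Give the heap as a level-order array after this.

[30, 28, 18, 26, 22, 2, 7, 3, 6, 15, 20]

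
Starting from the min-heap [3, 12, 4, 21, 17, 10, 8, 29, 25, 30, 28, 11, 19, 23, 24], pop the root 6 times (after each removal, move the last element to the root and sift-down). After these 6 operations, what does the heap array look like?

[17, 21, 19, 25, 28, 24, 23, 29, 30]

extract-min #1 returns 3:
  remove root 3; move last element 24 to root → [24, 12, 4, 21, 17, 10, 8, 29, 25, 30, 28, 11, 19, 23]
  24 vs smaller child 4 at index 2, swap → [4, 12, 24, 21, 17, 10, 8, 29, 25, 30, 28, 11, 19, 23]
  24 vs smaller child 8 at index 6, swap → [4, 12, 8, 21, 17, 10, 24, 29, 25, 30, 28, 11, 19, 23]
  24 vs only child 23 at index 13, swap → [4, 12, 8, 21, 17, 10, 23, 29, 25, 30, 28, 11, 19, 24]
extract-min #2 returns 4:
  remove root 4; move last element 24 to root → [24, 12, 8, 21, 17, 10, 23, 29, 25, 30, 28, 11, 19]
  24 vs smaller child 8 at index 2, swap → [8, 12, 24, 21, 17, 10, 23, 29, 25, 30, 28, 11, 19]
  24 vs smaller child 10 at index 5, swap → [8, 12, 10, 21, 17, 24, 23, 29, 25, 30, 28, 11, 19]
  24 vs smaller child 11 at index 11, swap → [8, 12, 10, 21, 17, 11, 23, 29, 25, 30, 28, 24, 19]
extract-min #3 returns 8:
  remove root 8; move last element 19 to root → [19, 12, 10, 21, 17, 11, 23, 29, 25, 30, 28, 24]
  19 vs smaller child 10 at index 2, swap → [10, 12, 19, 21, 17, 11, 23, 29, 25, 30, 28, 24]
  19 vs smaller child 11 at index 5, swap → [10, 12, 11, 21, 17, 19, 23, 29, 25, 30, 28, 24]
extract-min #4 returns 10:
  remove root 10; move last element 24 to root → [24, 12, 11, 21, 17, 19, 23, 29, 25, 30, 28]
  24 vs smaller child 11 at index 2, swap → [11, 12, 24, 21, 17, 19, 23, 29, 25, 30, 28]
  24 vs smaller child 19 at index 5, swap → [11, 12, 19, 21, 17, 24, 23, 29, 25, 30, 28]
extract-min #5 returns 11:
  remove root 11; move last element 28 to root → [28, 12, 19, 21, 17, 24, 23, 29, 25, 30]
  28 vs smaller child 12 at index 1, swap → [12, 28, 19, 21, 17, 24, 23, 29, 25, 30]
  28 vs smaller child 17 at index 4, swap → [12, 17, 19, 21, 28, 24, 23, 29, 25, 30]
extract-min #6 returns 12:
  remove root 12; move last element 30 to root → [30, 17, 19, 21, 28, 24, 23, 29, 25]
  30 vs smaller child 17 at index 1, swap → [17, 30, 19, 21, 28, 24, 23, 29, 25]
  30 vs smaller child 21 at index 3, swap → [17, 21, 19, 30, 28, 24, 23, 29, 25]
  30 vs smaller child 25 at index 8, swap → [17, 21, 19, 25, 28, 24, 23, 29, 30]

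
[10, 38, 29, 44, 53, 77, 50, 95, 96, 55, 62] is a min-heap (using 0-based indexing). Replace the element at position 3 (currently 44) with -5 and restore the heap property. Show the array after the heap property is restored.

[-5, 10, 29, 38, 53, 77, 50, 95, 96, 55, 62]

set index 3 from 44 to -5 → [10, 38, 29, -5, 53, 77, 50, 95, 96, 55, 62]
-5 < parent 38 at index 1, swap → [10, -5, 29, 38, 53, 77, 50, 95, 96, 55, 62]
-5 < parent 10 at index 0, swap → [-5, 10, 29, 38, 53, 77, 50, 95, 96, 55, 62]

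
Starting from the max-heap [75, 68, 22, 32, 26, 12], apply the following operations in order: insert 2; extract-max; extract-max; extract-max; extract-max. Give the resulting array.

insert 2:
  append 2 at index 6 → [75, 68, 22, 32, 26, 12, 2] (no swap needed)
extract-max → returns 75:
  remove root 75; move last element 2 to root → [2, 68, 22, 32, 26, 12]
  2 vs larger child 68 at index 1, swap → [68, 2, 22, 32, 26, 12]
  2 vs larger child 32 at index 3, swap → [68, 32, 22, 2, 26, 12]
extract-max → returns 68:
  remove root 68; move last element 12 to root → [12, 32, 22, 2, 26]
  12 vs larger child 32 at index 1, swap → [32, 12, 22, 2, 26]
  12 vs larger child 26 at index 4, swap → [32, 26, 22, 2, 12]
extract-max → returns 32:
  remove root 32; move last element 12 to root → [12, 26, 22, 2]
  12 vs larger child 26 at index 1, swap → [26, 12, 22, 2]
extract-max → returns 26:
  remove root 26; move last element 2 to root → [2, 12, 22]
  2 vs larger child 22 at index 2, swap → [22, 12, 2]

[22, 12, 2]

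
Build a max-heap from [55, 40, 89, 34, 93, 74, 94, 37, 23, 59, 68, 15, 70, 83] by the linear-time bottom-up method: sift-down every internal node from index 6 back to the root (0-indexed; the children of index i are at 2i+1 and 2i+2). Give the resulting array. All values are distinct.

[94, 93, 89, 37, 68, 74, 83, 34, 23, 59, 40, 15, 70, 55]

sift down from index 6: already satisfies heap property
sift down from index 5: already satisfies heap property
sift down from index 4: already satisfies heap property
sift down from index 3:
  34 vs larger child 37 at index 7, swap → [55, 40, 89, 37, 93, 74, 94, 34, 23, 59, 68, 15, 70, 83]
sift down from index 2:
  89 vs larger child 94 at index 6, swap → [55, 40, 94, 37, 93, 74, 89, 34, 23, 59, 68, 15, 70, 83]
sift down from index 1:
  40 vs larger child 93 at index 4, swap → [55, 93, 94, 37, 40, 74, 89, 34, 23, 59, 68, 15, 70, 83]
  40 vs larger child 68 at index 10, swap → [55, 93, 94, 37, 68, 74, 89, 34, 23, 59, 40, 15, 70, 83]
sift down from index 0:
  55 vs larger child 94 at index 2, swap → [94, 93, 55, 37, 68, 74, 89, 34, 23, 59, 40, 15, 70, 83]
  55 vs larger child 89 at index 6, swap → [94, 93, 89, 37, 68, 74, 55, 34, 23, 59, 40, 15, 70, 83]
  55 vs only child 83 at index 13, swap → [94, 93, 89, 37, 68, 74, 83, 34, 23, 59, 40, 15, 70, 55]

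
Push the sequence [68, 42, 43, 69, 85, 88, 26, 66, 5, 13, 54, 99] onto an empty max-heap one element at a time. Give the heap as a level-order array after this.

Insert 68:
  append 68 at index 0 → [68] (no swap needed)
Insert 42:
  append 42 at index 1 → [68, 42] (no swap needed)
Insert 43:
  append 43 at index 2 → [68, 42, 43] (no swap needed)
Insert 69:
  append 69 at index 3 → [68, 42, 43, 69]
  69 > parent 42 at index 1, swap → [68, 69, 43, 42]
  69 > parent 68 at index 0, swap → [69, 68, 43, 42]
Insert 85:
  append 85 at index 4 → [69, 68, 43, 42, 85]
  85 > parent 68 at index 1, swap → [69, 85, 43, 42, 68]
  85 > parent 69 at index 0, swap → [85, 69, 43, 42, 68]
Insert 88:
  append 88 at index 5 → [85, 69, 43, 42, 68, 88]
  88 > parent 43 at index 2, swap → [85, 69, 88, 42, 68, 43]
  88 > parent 85 at index 0, swap → [88, 69, 85, 42, 68, 43]
Insert 26:
  append 26 at index 6 → [88, 69, 85, 42, 68, 43, 26] (no swap needed)
Insert 66:
  append 66 at index 7 → [88, 69, 85, 42, 68, 43, 26, 66]
  66 > parent 42 at index 3, swap → [88, 69, 85, 66, 68, 43, 26, 42]
Insert 5:
  append 5 at index 8 → [88, 69, 85, 66, 68, 43, 26, 42, 5] (no swap needed)
Insert 13:
  append 13 at index 9 → [88, 69, 85, 66, 68, 43, 26, 42, 5, 13] (no swap needed)
Insert 54:
  append 54 at index 10 → [88, 69, 85, 66, 68, 43, 26, 42, 5, 13, 54] (no swap needed)
Insert 99:
  append 99 at index 11 → [88, 69, 85, 66, 68, 43, 26, 42, 5, 13, 54, 99]
  99 > parent 43 at index 5, swap → [88, 69, 85, 66, 68, 99, 26, 42, 5, 13, 54, 43]
  99 > parent 85 at index 2, swap → [88, 69, 99, 66, 68, 85, 26, 42, 5, 13, 54, 43]
  99 > parent 88 at index 0, swap → [99, 69, 88, 66, 68, 85, 26, 42, 5, 13, 54, 43]

[99, 69, 88, 66, 68, 85, 26, 42, 5, 13, 54, 43]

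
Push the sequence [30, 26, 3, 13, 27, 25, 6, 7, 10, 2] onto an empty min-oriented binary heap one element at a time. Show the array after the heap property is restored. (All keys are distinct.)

[2, 3, 6, 10, 7, 26, 25, 30, 13, 27]

Insert 30:
  append 30 at index 0 → [30] (no swap needed)
Insert 26:
  append 26 at index 1 → [30, 26]
  26 < parent 30 at index 0, swap → [26, 30]
Insert 3:
  append 3 at index 2 → [26, 30, 3]
  3 < parent 26 at index 0, swap → [3, 30, 26]
Insert 13:
  append 13 at index 3 → [3, 30, 26, 13]
  13 < parent 30 at index 1, swap → [3, 13, 26, 30]
Insert 27:
  append 27 at index 4 → [3, 13, 26, 30, 27] (no swap needed)
Insert 25:
  append 25 at index 5 → [3, 13, 26, 30, 27, 25]
  25 < parent 26 at index 2, swap → [3, 13, 25, 30, 27, 26]
Insert 6:
  append 6 at index 6 → [3, 13, 25, 30, 27, 26, 6]
  6 < parent 25 at index 2, swap → [3, 13, 6, 30, 27, 26, 25]
Insert 7:
  append 7 at index 7 → [3, 13, 6, 30, 27, 26, 25, 7]
  7 < parent 30 at index 3, swap → [3, 13, 6, 7, 27, 26, 25, 30]
  7 < parent 13 at index 1, swap → [3, 7, 6, 13, 27, 26, 25, 30]
Insert 10:
  append 10 at index 8 → [3, 7, 6, 13, 27, 26, 25, 30, 10]
  10 < parent 13 at index 3, swap → [3, 7, 6, 10, 27, 26, 25, 30, 13]
Insert 2:
  append 2 at index 9 → [3, 7, 6, 10, 27, 26, 25, 30, 13, 2]
  2 < parent 27 at index 4, swap → [3, 7, 6, 10, 2, 26, 25, 30, 13, 27]
  2 < parent 7 at index 1, swap → [3, 2, 6, 10, 7, 26, 25, 30, 13, 27]
  2 < parent 3 at index 0, swap → [2, 3, 6, 10, 7, 26, 25, 30, 13, 27]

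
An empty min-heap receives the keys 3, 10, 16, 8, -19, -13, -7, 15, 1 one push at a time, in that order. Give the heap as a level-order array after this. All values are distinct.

[-19, 1, -13, 3, 8, 16, -7, 15, 10]

Insert 3:
  append 3 at index 0 → [3] (no swap needed)
Insert 10:
  append 10 at index 1 → [3, 10] (no swap needed)
Insert 16:
  append 16 at index 2 → [3, 10, 16] (no swap needed)
Insert 8:
  append 8 at index 3 → [3, 10, 16, 8]
  8 < parent 10 at index 1, swap → [3, 8, 16, 10]
Insert -19:
  append -19 at index 4 → [3, 8, 16, 10, -19]
  -19 < parent 8 at index 1, swap → [3, -19, 16, 10, 8]
  -19 < parent 3 at index 0, swap → [-19, 3, 16, 10, 8]
Insert -13:
  append -13 at index 5 → [-19, 3, 16, 10, 8, -13]
  -13 < parent 16 at index 2, swap → [-19, 3, -13, 10, 8, 16]
Insert -7:
  append -7 at index 6 → [-19, 3, -13, 10, 8, 16, -7] (no swap needed)
Insert 15:
  append 15 at index 7 → [-19, 3, -13, 10, 8, 16, -7, 15] (no swap needed)
Insert 1:
  append 1 at index 8 → [-19, 3, -13, 10, 8, 16, -7, 15, 1]
  1 < parent 10 at index 3, swap → [-19, 3, -13, 1, 8, 16, -7, 15, 10]
  1 < parent 3 at index 1, swap → [-19, 1, -13, 3, 8, 16, -7, 15, 10]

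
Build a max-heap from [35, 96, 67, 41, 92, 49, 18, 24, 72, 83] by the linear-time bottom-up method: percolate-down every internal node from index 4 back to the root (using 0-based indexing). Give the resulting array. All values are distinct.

sift down from index 4: already satisfies heap property
sift down from index 3:
  41 vs larger child 72 at index 8, swap → [35, 96, 67, 72, 92, 49, 18, 24, 41, 83]
sift down from index 2: already satisfies heap property
sift down from index 1: already satisfies heap property
sift down from index 0:
  35 vs larger child 96 at index 1, swap → [96, 35, 67, 72, 92, 49, 18, 24, 41, 83]
  35 vs larger child 92 at index 4, swap → [96, 92, 67, 72, 35, 49, 18, 24, 41, 83]
  35 vs only child 83 at index 9, swap → [96, 92, 67, 72, 83, 49, 18, 24, 41, 35]

[96, 92, 67, 72, 83, 49, 18, 24, 41, 35]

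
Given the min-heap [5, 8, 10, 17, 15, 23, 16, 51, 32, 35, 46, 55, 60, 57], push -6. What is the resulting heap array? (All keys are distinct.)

append -6 at index 14 → [5, 8, 10, 17, 15, 23, 16, 51, 32, 35, 46, 55, 60, 57, -6]
-6 < parent 16 at index 6, swap → [5, 8, 10, 17, 15, 23, -6, 51, 32, 35, 46, 55, 60, 57, 16]
-6 < parent 10 at index 2, swap → [5, 8, -6, 17, 15, 23, 10, 51, 32, 35, 46, 55, 60, 57, 16]
-6 < parent 5 at index 0, swap → [-6, 8, 5, 17, 15, 23, 10, 51, 32, 35, 46, 55, 60, 57, 16]

[-6, 8, 5, 17, 15, 23, 10, 51, 32, 35, 46, 55, 60, 57, 16]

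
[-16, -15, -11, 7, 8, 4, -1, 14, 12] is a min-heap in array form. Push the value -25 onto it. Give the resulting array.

append -25 at index 9 → [-16, -15, -11, 7, 8, 4, -1, 14, 12, -25]
-25 < parent 8 at index 4, swap → [-16, -15, -11, 7, -25, 4, -1, 14, 12, 8]
-25 < parent -15 at index 1, swap → [-16, -25, -11, 7, -15, 4, -1, 14, 12, 8]
-25 < parent -16 at index 0, swap → [-25, -16, -11, 7, -15, 4, -1, 14, 12, 8]

[-25, -16, -11, 7, -15, 4, -1, 14, 12, 8]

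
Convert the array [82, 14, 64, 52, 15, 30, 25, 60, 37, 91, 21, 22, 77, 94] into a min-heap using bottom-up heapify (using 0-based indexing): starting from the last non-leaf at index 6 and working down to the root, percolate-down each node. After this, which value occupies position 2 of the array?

22

sift down from index 6: already satisfies heap property
sift down from index 5:
  30 vs smaller child 22 at index 11, swap → [82, 14, 64, 52, 15, 22, 25, 60, 37, 91, 21, 30, 77, 94]
sift down from index 4: already satisfies heap property
sift down from index 3:
  52 vs smaller child 37 at index 8, swap → [82, 14, 64, 37, 15, 22, 25, 60, 52, 91, 21, 30, 77, 94]
sift down from index 2:
  64 vs smaller child 22 at index 5, swap → [82, 14, 22, 37, 15, 64, 25, 60, 52, 91, 21, 30, 77, 94]
  64 vs smaller child 30 at index 11, swap → [82, 14, 22, 37, 15, 30, 25, 60, 52, 91, 21, 64, 77, 94]
sift down from index 1: already satisfies heap property
sift down from index 0:
  82 vs smaller child 14 at index 1, swap → [14, 82, 22, 37, 15, 30, 25, 60, 52, 91, 21, 64, 77, 94]
  82 vs smaller child 15 at index 4, swap → [14, 15, 22, 37, 82, 30, 25, 60, 52, 91, 21, 64, 77, 94]
  82 vs smaller child 21 at index 10, swap → [14, 15, 22, 37, 21, 30, 25, 60, 52, 91, 82, 64, 77, 94]
resulting array: [14, 15, 22, 37, 21, 30, 25, 60, 52, 91, 82, 64, 77, 94]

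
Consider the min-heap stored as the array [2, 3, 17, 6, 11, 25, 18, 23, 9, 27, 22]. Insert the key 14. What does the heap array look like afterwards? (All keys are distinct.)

[2, 3, 14, 6, 11, 17, 18, 23, 9, 27, 22, 25]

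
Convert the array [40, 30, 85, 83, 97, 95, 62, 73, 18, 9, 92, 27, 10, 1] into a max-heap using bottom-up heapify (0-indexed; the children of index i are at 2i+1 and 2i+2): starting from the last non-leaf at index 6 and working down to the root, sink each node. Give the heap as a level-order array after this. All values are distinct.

sift down from index 6: already satisfies heap property
sift down from index 5: already satisfies heap property
sift down from index 4: already satisfies heap property
sift down from index 3: already satisfies heap property
sift down from index 2:
  85 vs larger child 95 at index 5, swap → [40, 30, 95, 83, 97, 85, 62, 73, 18, 9, 92, 27, 10, 1]
sift down from index 1:
  30 vs larger child 97 at index 4, swap → [40, 97, 95, 83, 30, 85, 62, 73, 18, 9, 92, 27, 10, 1]
  30 vs larger child 92 at index 10, swap → [40, 97, 95, 83, 92, 85, 62, 73, 18, 9, 30, 27, 10, 1]
sift down from index 0:
  40 vs larger child 97 at index 1, swap → [97, 40, 95, 83, 92, 85, 62, 73, 18, 9, 30, 27, 10, 1]
  40 vs larger child 92 at index 4, swap → [97, 92, 95, 83, 40, 85, 62, 73, 18, 9, 30, 27, 10, 1]

[97, 92, 95, 83, 40, 85, 62, 73, 18, 9, 30, 27, 10, 1]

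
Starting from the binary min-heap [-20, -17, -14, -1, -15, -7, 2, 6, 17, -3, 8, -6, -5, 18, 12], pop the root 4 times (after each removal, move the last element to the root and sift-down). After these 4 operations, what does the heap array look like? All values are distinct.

[-7, -3, -6, -1, 8, -5, 2, 6, 17, 12, 18]

extract-min #1 returns -20:
  remove root -20; move last element 12 to root → [12, -17, -14, -1, -15, -7, 2, 6, 17, -3, 8, -6, -5, 18]
  12 vs smaller child -17 at index 1, swap → [-17, 12, -14, -1, -15, -7, 2, 6, 17, -3, 8, -6, -5, 18]
  12 vs smaller child -15 at index 4, swap → [-17, -15, -14, -1, 12, -7, 2, 6, 17, -3, 8, -6, -5, 18]
  12 vs smaller child -3 at index 9, swap → [-17, -15, -14, -1, -3, -7, 2, 6, 17, 12, 8, -6, -5, 18]
extract-min #2 returns -17:
  remove root -17; move last element 18 to root → [18, -15, -14, -1, -3, -7, 2, 6, 17, 12, 8, -6, -5]
  18 vs smaller child -15 at index 1, swap → [-15, 18, -14, -1, -3, -7, 2, 6, 17, 12, 8, -6, -5]
  18 vs smaller child -3 at index 4, swap → [-15, -3, -14, -1, 18, -7, 2, 6, 17, 12, 8, -6, -5]
  18 vs smaller child 8 at index 10, swap → [-15, -3, -14, -1, 8, -7, 2, 6, 17, 12, 18, -6, -5]
extract-min #3 returns -15:
  remove root -15; move last element -5 to root → [-5, -3, -14, -1, 8, -7, 2, 6, 17, 12, 18, -6]
  -5 vs smaller child -14 at index 2, swap → [-14, -3, -5, -1, 8, -7, 2, 6, 17, 12, 18, -6]
  -5 vs smaller child -7 at index 5, swap → [-14, -3, -7, -1, 8, -5, 2, 6, 17, 12, 18, -6]
  -5 vs only child -6 at index 11, swap → [-14, -3, -7, -1, 8, -6, 2, 6, 17, 12, 18, -5]
extract-min #4 returns -14:
  remove root -14; move last element -5 to root → [-5, -3, -7, -1, 8, -6, 2, 6, 17, 12, 18]
  -5 vs smaller child -7 at index 2, swap → [-7, -3, -5, -1, 8, -6, 2, 6, 17, 12, 18]
  -5 vs smaller child -6 at index 5, swap → [-7, -3, -6, -1, 8, -5, 2, 6, 17, 12, 18]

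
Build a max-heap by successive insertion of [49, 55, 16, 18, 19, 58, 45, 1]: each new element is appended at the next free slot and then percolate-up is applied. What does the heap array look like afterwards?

[58, 49, 55, 18, 19, 16, 45, 1]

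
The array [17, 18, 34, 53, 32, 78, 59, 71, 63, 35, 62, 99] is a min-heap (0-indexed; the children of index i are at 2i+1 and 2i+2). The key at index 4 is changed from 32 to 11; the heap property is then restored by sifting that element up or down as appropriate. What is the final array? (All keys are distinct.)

set index 4 from 32 to 11 → [17, 18, 34, 53, 11, 78, 59, 71, 63, 35, 62, 99]
11 < parent 18 at index 1, swap → [17, 11, 34, 53, 18, 78, 59, 71, 63, 35, 62, 99]
11 < parent 17 at index 0, swap → [11, 17, 34, 53, 18, 78, 59, 71, 63, 35, 62, 99]

[11, 17, 34, 53, 18, 78, 59, 71, 63, 35, 62, 99]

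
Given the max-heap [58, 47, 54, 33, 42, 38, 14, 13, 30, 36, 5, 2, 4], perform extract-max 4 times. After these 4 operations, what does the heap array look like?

extract-max #1 returns 58:
  remove root 58; move last element 4 to root → [4, 47, 54, 33, 42, 38, 14, 13, 30, 36, 5, 2]
  4 vs larger child 54 at index 2, swap → [54, 47, 4, 33, 42, 38, 14, 13, 30, 36, 5, 2]
  4 vs larger child 38 at index 5, swap → [54, 47, 38, 33, 42, 4, 14, 13, 30, 36, 5, 2]
extract-max #2 returns 54:
  remove root 54; move last element 2 to root → [2, 47, 38, 33, 42, 4, 14, 13, 30, 36, 5]
  2 vs larger child 47 at index 1, swap → [47, 2, 38, 33, 42, 4, 14, 13, 30, 36, 5]
  2 vs larger child 42 at index 4, swap → [47, 42, 38, 33, 2, 4, 14, 13, 30, 36, 5]
  2 vs larger child 36 at index 9, swap → [47, 42, 38, 33, 36, 4, 14, 13, 30, 2, 5]
extract-max #3 returns 47:
  remove root 47; move last element 5 to root → [5, 42, 38, 33, 36, 4, 14, 13, 30, 2]
  5 vs larger child 42 at index 1, swap → [42, 5, 38, 33, 36, 4, 14, 13, 30, 2]
  5 vs larger child 36 at index 4, swap → [42, 36, 38, 33, 5, 4, 14, 13, 30, 2]
extract-max #4 returns 42:
  remove root 42; move last element 2 to root → [2, 36, 38, 33, 5, 4, 14, 13, 30]
  2 vs larger child 38 at index 2, swap → [38, 36, 2, 33, 5, 4, 14, 13, 30]
  2 vs larger child 14 at index 6, swap → [38, 36, 14, 33, 5, 4, 2, 13, 30]

[38, 36, 14, 33, 5, 4, 2, 13, 30]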